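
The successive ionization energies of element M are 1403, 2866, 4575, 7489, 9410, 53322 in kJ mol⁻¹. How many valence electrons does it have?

Look for the largest jump between consecutive ionization energies: IE6/IE5 ≈ 5.7, far larger than any earlier ratio.
That jump marks the point where a core electron is being removed. So the atom has 5 valence electrons.

5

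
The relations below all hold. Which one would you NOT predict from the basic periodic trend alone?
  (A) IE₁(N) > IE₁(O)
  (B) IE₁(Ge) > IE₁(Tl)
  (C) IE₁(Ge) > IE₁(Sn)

The general trend: first ionization energy increases across a period and decreases down a group.
(A) N (period 2, group 15) vs O (period 2, group 16): the stated order contradicts the simple trend.
(B) Ge (period 4, group 14) vs Tl (period 6, group 13): the stated order agrees with the simple trend.
(C) Ge (period 4, group 14) vs Sn (period 5, group 14): the stated order agrees with the simple trend.
The exception is (A): pairing an electron in O's 2p⁴ costs repulsion energy, so O ionizes more easily than half-filled N (2p³).

(A)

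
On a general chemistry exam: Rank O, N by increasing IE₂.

IE_2 is the cost of taking one more electron from the +1 cation: O⁺ still has 5 valence electrons; N⁺ still has 4 valence electrons.
All are still removing valence electrons, so compare the +1 ions as you would atoms: IE_2 generally rises across a period (higher Z_eff) and falls down a group (larger shell), subject to the usual subshell exceptions.
Valence configurations: O⁺ [He]2s²2p³, N⁺ [He]2s²2p².
The numbers (kJ/mol): O 3388, N 2856.
Hence IE_2: N < O.

N < O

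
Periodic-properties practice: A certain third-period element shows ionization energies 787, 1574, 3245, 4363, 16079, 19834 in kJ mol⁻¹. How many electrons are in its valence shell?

4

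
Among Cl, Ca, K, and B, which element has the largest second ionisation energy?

K

After 1 electron has been removed, what remains? Cl⁺ still has 6 valence electrons; Ca⁺ still has 1 valence electron; K⁺ is the bare [Ar] core; B⁺ still has 2 valence electrons.
Breaking into a closed-shell core is much more expensive than removing a leftover valence electron — K has the largest IE_2 here.
Valence configurations: Cl⁺ [Ne]3s²3p⁴, Ca⁺ [Ar]4s¹, B⁺ [He]2s².
The numbers (kJ/mol): Cl 2298, Ca 1145, K 3052, B 2427.
Putting it together, IE_2: Ca < Cl < B < K.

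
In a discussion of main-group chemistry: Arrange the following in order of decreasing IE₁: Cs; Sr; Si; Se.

First ionization energy rises across a period (greater Z_eff holds electrons more tightly) and falls down a group (valence electrons are farther from the nucleus).
Here both period and group differ, so the two effects have to be weighed against each other.
Sr > Cs: relative to Cs, both the across-period and down-group shifts push Sr's first ionization energy up.
Si > Sr: relative to Sr, both the across-period and down-group shifts push Si's first ionization energy up.
Se > Si: period and group pull opposite ways; the across-period shift dominates (941 vs 786 kJ/mol).
Tabulated first ionization energy (kJ/mol): Si 786, Se 941, Sr 550, Cs 376.
So from highest to lowest: Se > Si > Sr > Cs.

Se, Si, Sr, Cs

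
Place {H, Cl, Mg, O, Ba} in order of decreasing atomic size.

Ba > Mg > Cl > O > H

H is in period 1, group 1; O is in period 2, group 16; Mg is in period 3, group 2; Cl is in period 3, group 17; Ba is in period 6, group 2.
Radius decreases left→right (rising Z_eff, same n) and increases top→bottom (higher n).
These span different periods and groups, so the two trends combine.
O > H: the two effects oppose for this pair; the down-group effect wins (63 vs 32 pm).
Cl > O: period and group pull opposite ways; the down-group shift dominates (99 vs 63 pm).
Mg > Cl: Mg lies to the left of Cl in period 3, so the across-period effect alone puts Mg larger.
Ba > Mg: they share group 2; the group trend gives Ba the larger value.
For reference (pm): H 32, O 63, Mg 139, Cl 99, Ba 196.
So from largest to smallest: Ba > Mg > Cl > O > H.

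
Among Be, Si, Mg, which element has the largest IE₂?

IE_2 is the cost of taking one more electron from the +1 cation: Be⁺ still has 1 valence electron; Si⁺ still has 3 valence electrons; Mg⁺ still has 1 valence electron.
All are still removing valence electrons, so compare the +1 ions as you would atoms: IE_2 generally rises across a period (higher Z_eff) and falls down a group (larger shell), subject to the usual subshell exceptions.
Valence configurations: Be⁺ [He]2s¹, Si⁺ [Ne]3s²3p¹, Mg⁺ [Ne]3s¹.
The numbers (kJ/mol): Be 1757, Si 1577, Mg 1451.
So the second ionization energies run Mg < Si < Be.

Be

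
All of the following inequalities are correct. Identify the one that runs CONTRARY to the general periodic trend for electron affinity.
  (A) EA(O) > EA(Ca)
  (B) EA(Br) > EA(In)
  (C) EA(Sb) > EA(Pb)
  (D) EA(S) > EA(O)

The general trend: electron affinity increases across a period and decreases down a group.
(A) O (period 2, group 16) vs Ca (period 4, group 2): the stated order agrees with the simple trend.
(B) Br (period 4, group 17) vs In (period 5, group 13): the stated order agrees with the simple trend.
(C) Sb (period 5, group 15) vs Pb (period 6, group 14): the stated order agrees with the simple trend.
(D) S (period 3, group 16) vs O (period 2, group 16): the stated order contradicts the simple trend.
The exception is (D): the compact 2p subshell of O repels the added electron more than S's larger 3p does.

(D)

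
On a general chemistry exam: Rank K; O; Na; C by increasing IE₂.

After 1 electron has been removed, what remains? K⁺ is the bare [Ar] core; O⁺ still has 5 valence electrons; Na⁺ is the bare [Ne] core; C⁺ still has 3 valence electrons.
Usually core removal costs more than valence removal, but here the competition is close: a tightly held n=2 valence electron can cost more to remove than an n=3 core electron, so the actual values have to decide it.
Valence configurations: O⁺ [He]2s²2p³, C⁺ [He]2s²2p¹.
The numbers (kJ/mol): K 3052, O 3388, Na 4562, C 2353.
Hence IE_2: C < K < O < Na.

C < K < O < Na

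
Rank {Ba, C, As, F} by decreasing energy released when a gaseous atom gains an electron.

F, C, As, Ba

Adding an electron releases more energy for atoms nearer the top right (short of the noble gases).
Here both period and group differ, so the two effects have to be weighed against each other.
As > Ba: both effects reinforce here, so As is clearly the higher of the two.
C > As: period and group pull opposite ways; the down-group shift dominates (122 vs 78 kJ/mol).
F > C: both are in period 2; the period trend gives F the larger value.
For reference (kJ/mol): C 122, F 328, As 78, Ba 14.
So from highest to lowest: F > C > As > Ba.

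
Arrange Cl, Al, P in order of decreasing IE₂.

Cl > P > Al

IE_2 is the cost of taking one more electron from the +1 cation: Cl⁺ still has 6 valence electrons; Al⁺ still has 2 valence electrons; P⁺ still has 4 valence electrons.
All are still removing valence electrons, so compare the +1 ions as you would atoms: IE_2 generally rises across a period (higher Z_eff) and falls down a group (larger shell), subject to the usual subshell exceptions.
Valence configurations: Cl⁺ [Ne]3s²3p⁴, Al⁺ [Ne]3s², P⁺ [Ne]3s²3p².
The numbers (kJ/mol): Cl 2298, Al 1817, P 1907.
So the second ionization energies run Al < P < Cl.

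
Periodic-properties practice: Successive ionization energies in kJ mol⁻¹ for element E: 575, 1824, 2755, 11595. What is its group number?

Look for the largest jump between consecutive ionization energies: IE4/IE3 ≈ 4.2, far larger than any earlier ratio.
That jump marks the point where a core electron is being removed. So the atom has 3 valence electrons.
A main-group element with 3 valence electrons is in group 13.

Group 13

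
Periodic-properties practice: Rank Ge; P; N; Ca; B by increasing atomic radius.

N < B < P < Ge < Ca

B is in period 2, group 13; N is in period 2, group 15; P is in period 3, group 15; Ca is in period 4, group 2; Ge is in period 4, group 14.
Atomic radius shrinks across a period as nuclear charge pulls the same shell inward, and grows down a group as new shells are added.
These span different periods and groups, so the two trends combine.
B > N: B lies to the left of N in period 2, so the across-period effect alone puts B larger.
P > B: period and group pull opposite ways; the down-group shift dominates (111 vs 85 pm).
Ge > P: relative to P, both the across-period and down-group shifts push Ge's atomic radius up.
Ca > Ge: Ca lies to the left of Ge in period 4, so the across-period effect alone puts Ca larger.
For reference (pm): B 85, N 71, P 111, Ca 171, Ge 121.
So from smallest to largest: N < B < P < Ge < Ca.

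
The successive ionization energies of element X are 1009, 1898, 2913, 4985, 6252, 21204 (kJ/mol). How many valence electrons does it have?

5

Look for the largest jump between consecutive ionization energies: IE6/IE5 ≈ 3.4, far larger than any earlier ratio.
That jump marks the point where a core electron is being removed. So the atom has 5 valence electrons.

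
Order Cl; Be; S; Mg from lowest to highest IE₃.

S, Cl, Mg, Be

After 2 electrons have been removed, what remains? Cl²⁺ still has 5 valence electrons; Be²⁺ is the bare [He] core; S²⁺ still has 4 valence electrons; Mg²⁺ is the bare [Ne] core.
Breaking into a closed-shell core is much more expensive than removing a leftover valence electron — Mg and Be have the largest IE_3 here.
Valence configurations: Cl²⁺ [Ne]3s²3p³, S²⁺ [Ne]3s²3p².
Approximate IE_3 values (kJ/mol): Cl 3822, Be 14849, S 3357, Mg 7733.
Hence IE_3: S < Cl < Mg < Be.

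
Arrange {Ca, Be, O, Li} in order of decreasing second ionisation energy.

Li, O, Be, Ca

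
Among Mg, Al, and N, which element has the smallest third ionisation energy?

Al

IE_3 is the cost of taking one more electron from the +2 cation: Mg²⁺ is the bare [Ne] core; Al²⁺ still has 1 valence electron; N²⁺ still has 3 valence electrons.
Core electrons are held far more tightly than valence electrons, so Mg tops the IE_3 order.
Valence configurations: Al²⁺ [Ne]3s¹, N²⁺ [He]2s²2p¹.
The numbers (kJ/mol): Mg 7733, Al 2745, N 4578.
Putting it together, IE_3: Al < N < Mg.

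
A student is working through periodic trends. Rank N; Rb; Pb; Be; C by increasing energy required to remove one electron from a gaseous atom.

Be is in period 2, group 2; C is in period 2, group 14; N is in period 2, group 15; Rb is in period 5, group 1; Pb is in period 6, group 14.
First ionization energy rises across a period (greater Z_eff holds electrons more tightly) and falls down a group (valence electrons are farther from the nucleus).
Neither a single period nor a single group — weigh both effects.
Pb > Rb: the two effects oppose for this pair; the across-period effect wins (716 vs 403 kJ/mol).
Be > Pb: the two effects oppose for this pair; the down-group effect wins (900 vs 716 kJ/mol).
C > Be: both are in period 2; the period trend gives C the larger value.
N > C: both are in period 2; the period trend gives N the larger value.
For reference (kJ/mol): Be 900, C 1086, N 1402, Rb 403, Pb 716.
So from lowest to highest: Rb < Pb < Be < C < N.

Rb < Pb < Be < C < N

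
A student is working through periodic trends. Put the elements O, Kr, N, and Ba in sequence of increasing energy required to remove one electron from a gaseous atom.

Ba < O < Kr < N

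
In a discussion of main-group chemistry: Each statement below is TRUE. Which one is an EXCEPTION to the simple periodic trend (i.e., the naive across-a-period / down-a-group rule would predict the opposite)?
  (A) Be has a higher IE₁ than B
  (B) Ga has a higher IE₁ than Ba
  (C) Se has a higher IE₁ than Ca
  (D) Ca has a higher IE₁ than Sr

(A)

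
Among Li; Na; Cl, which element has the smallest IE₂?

After 1 electron has been removed, what remains? Li⁺ is the bare [He] core; Na⁺ is the bare [Ne] core; Cl⁺ still has 6 valence electrons.
Core electrons are held far more tightly than valence electrons, so Na and Li top the IE_2 order.
The numbers (kJ/mol): Li 7298, Na 4562, Cl 2298.
Putting it together, IE_2: Cl < Na < Li.

Cl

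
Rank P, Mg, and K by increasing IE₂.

Mg, P, K

IE_2 is the cost of taking one more electron from the +1 cation: P⁺ still has 4 valence electrons; Mg⁺ still has 1 valence electron; K⁺ is the bare [Ar] core.
Core electrons are held far more tightly than valence electrons, so K tops the IE_2 order.
Valence configurations: P⁺ [Ne]3s²3p², Mg⁺ [Ne]3s¹.
The numbers (kJ/mol): P 1907, Mg 1451, K 3052.
Hence IE_2: Mg < P < K.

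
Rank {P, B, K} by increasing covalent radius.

B is in period 2, group 13; P is in period 3, group 15; K is in period 4, group 1.
Across a period the added protons contract the valence shell; down a group each new principal shell makes the atom larger.
Here both period and group differ, so the two effects have to be weighed against each other.
P > B: period and group pull opposite ways; the down-group shift dominates (111 vs 85 pm).
K > P: relative to P, both the across-period and down-group shifts push K's atomic radius up.
Tabulated atomic radius (pm): B 85, P 111, K 196.
So from smallest to largest: B < P < K.

B < P < K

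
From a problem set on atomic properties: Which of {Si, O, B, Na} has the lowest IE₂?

Si

After 1 electron has been removed, what remains? Si⁺ still has 3 valence electrons; O⁺ still has 5 valence electrons; B⁺ still has 2 valence electrons; Na⁺ is the bare [Ne] core.
Breaking into a closed-shell core is much more expensive than removing a leftover valence electron — Na has the largest IE_2 here.
Valence configurations: Si⁺ [Ne]3s²3p¹, O⁺ [He]2s²2p³, B⁺ [He]2s².
Approximate IE_2 values (kJ/mol): Si 1577, O 3388, B 2427, Na 4562.
Putting it together, IE_2: Si < B < O < Na.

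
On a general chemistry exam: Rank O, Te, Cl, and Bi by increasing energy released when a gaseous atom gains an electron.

O is in period 2, group 16; Cl is in period 3, group 17; Te is in period 5, group 16; Bi is in period 6, group 15.
Electron affinity generally becomes more exothermic across a period toward the halogens and less exothermic down a group.
Neither a single period nor a single group — weigh both effects.
O > Bi: relative to Bi, both the across-period and down-group shifts push O's electron affinity up.
Te > O: this pair runs against the simple trend — see the exception note.
Cl > Te: relative to Te, both the across-period and down-group shifts push Cl's electron affinity up.
Note the exception: Te has a higher electron affinity than O, contrary to the simple trend — O's compact 2p subshell gives strong electron–electron repulsion on the added electron.
Approximate values (kJ/mol): O 141, Cl 349, Te 190, Bi 91.
So from lowest to highest: Bi < O < Te < Cl.

Bi < O < Te < Cl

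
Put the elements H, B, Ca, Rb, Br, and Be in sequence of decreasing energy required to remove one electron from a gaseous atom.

H > Br > Be > B > Ca > Rb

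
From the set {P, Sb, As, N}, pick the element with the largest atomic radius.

Sb

N is in period 2, group 15; P is in period 3, group 15; As is in period 4, group 15; Sb is in period 5, group 15.
Atomic radius shrinks across a period as nuclear charge pulls the same shell inward, and grows down a group as new shells are added.
All are in group 15, so atomic radius increases down the group.
The largest atomic radius among these belongs to Sb.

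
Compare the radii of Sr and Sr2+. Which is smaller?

Sr2+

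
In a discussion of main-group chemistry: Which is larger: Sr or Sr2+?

Sr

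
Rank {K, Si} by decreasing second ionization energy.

K > Si

Consider each +1 ion: K⁺ is the bare [Ar] core; Si⁺ still has 3 valence electrons.
Core electrons are held far more tightly than valence electrons, so K tops the IE_2 order.
Tabulated IE_2 (kJ/mol): K 3052, Si 1577.
Hence IE_2: Si < K.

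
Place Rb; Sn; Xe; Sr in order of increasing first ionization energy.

Rb < Sr < Sn < Xe

Rb is in period 5, group 1; Sr is in period 5, group 2; Sn is in period 5, group 14; Xe is in period 5, group 18.
First ionization energy rises across a period (greater Z_eff holds electrons more tightly) and falls down a group (valence electrons are farther from the nucleus).
All lie in period 5, so first ionization energy increases left to right.
So from lowest to highest: Rb < Sr < Sn < Xe.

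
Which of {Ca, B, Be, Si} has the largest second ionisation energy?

The second ionization energy removes an electron from the +1 ion. For each element: Ca⁺ still has 1 valence electron; B⁺ still has 2 valence electrons; Be⁺ still has 1 valence electron; Si⁺ still has 3 valence electrons.
All are still removing valence electrons, so compare the +1 ions as you would atoms: IE_2 generally rises across a period (higher Z_eff) and falls down a group (larger shell), subject to the usual subshell exceptions.
Valence configurations: Ca⁺ [Ar]4s¹, B⁺ [He]2s², Be⁺ [He]2s¹, Si⁺ [Ne]3s²3p¹.
Approximate IE_2 values (kJ/mol): Ca 1145, B 2427, Be 1757, Si 1577.
So the second ionization energies run Ca < Si < Be < B.

B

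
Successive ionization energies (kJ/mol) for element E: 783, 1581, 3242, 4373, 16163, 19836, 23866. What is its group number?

Group 14

Look for the largest jump between consecutive ionization energies: IE5/IE4 ≈ 3.7, far larger than any earlier ratio.
That jump marks the point where a core electron is being removed. So the atom has 4 valence electrons.
A main-group element with 4 valence electrons is in group 14.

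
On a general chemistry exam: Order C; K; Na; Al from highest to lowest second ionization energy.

IE_2 is the cost of taking one more electron from the +1 cation: C⁺ still has 3 valence electrons; K⁺ is the bare [Ar] core; Na⁺ is the bare [Ne] core; Al⁺ still has 2 valence electrons.
Core electrons are held far more tightly than valence electrons, so K and Na top the IE_2 order.
Valence configurations: C⁺ [He]2s²2p¹, Al⁺ [Ne]3s².
The numbers (kJ/mol): C 2353, K 3052, Na 4562, Al 1817.
Hence IE_2: Al < C < K < Na.

Na > K > C > Al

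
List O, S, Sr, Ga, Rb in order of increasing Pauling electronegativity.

Rb < Sr < Ga < S < O

O is in period 2, group 16; S is in period 3, group 16; Ga is in period 4, group 13; Rb is in period 5, group 1; Sr is in period 5, group 2.
EN rises left→right (higher Z_eff, smaller atoms) and falls top→bottom (larger, more shielded atoms).
Neither a single period nor a single group — weigh both effects.
Sr > Rb: both are in period 5; the period trend gives Sr the larger value.
Ga > Sr: relative to Sr, both the across-period and down-group shifts push Ga's electronegativity up.
S > Ga: relative to Ga, both the across-period and down-group shifts push S's electronegativity up.
O > S: they share group 16; the group trend gives O the larger value.
Tabulated electronegativity (Pauling): O 3.44, S 2.58, Ga 1.81, Rb 0.82, Sr 0.95.
So from lowest to highest: Rb < Sr < Ga < S < O.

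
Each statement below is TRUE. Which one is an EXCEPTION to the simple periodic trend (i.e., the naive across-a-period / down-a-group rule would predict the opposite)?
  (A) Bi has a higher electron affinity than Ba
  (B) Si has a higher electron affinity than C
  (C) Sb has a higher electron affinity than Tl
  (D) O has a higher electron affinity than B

(B)

The general trend: electron affinity increases across a period and decreases down a group.
(A) Bi (period 6, group 15) vs Ba (period 6, group 2): the stated order agrees with the simple trend.
(B) Si (period 3, group 14) vs C (period 2, group 14): the stated order contradicts the simple trend.
(C) Sb (period 5, group 15) vs Tl (period 6, group 13): the stated order agrees with the simple trend.
(D) O (period 2, group 16) vs B (period 2, group 13): the stated order agrees with the simple trend.
The exception is (B): Si's larger, more diffuse 3p orbitals accept an added electron slightly more readily than C's compact 2p.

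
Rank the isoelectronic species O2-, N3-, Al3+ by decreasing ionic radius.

N3- > O2- > Al3+

All of these have 10 electrons, so size is governed by nuclear charge alone: the more protons, the stronger the pull on the same electron cloud, and the smaller the ion.
Nuclear charges: Al3+ (Z=13), O2- (Z=8), N3- (Z=7).
Largest to smallest: N3- > O2- > Al3+.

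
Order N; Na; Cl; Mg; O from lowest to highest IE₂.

Mg, Cl, N, O, Na

After 1 electron has been removed, what remains? N⁺ still has 4 valence electrons; Na⁺ is the bare [Ne] core; Cl⁺ still has 6 valence electrons; Mg⁺ still has 1 valence electron; O⁺ still has 5 valence electrons.
Core electrons are held far more tightly than valence electrons, so Na tops the IE_2 order.
Valence configurations: N⁺ [He]2s²2p², Cl⁺ [Ne]3s²3p⁴, Mg⁺ [Ne]3s¹, O⁺ [He]2s²2p³.
Approximate IE_2 values (kJ/mol): N 2856, Na 4562, Cl 2298, Mg 1451, O 3388.
So the second ionization energies run Mg < Cl < N < O < Na.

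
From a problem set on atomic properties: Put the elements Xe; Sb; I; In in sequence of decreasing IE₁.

Xe, I, Sb, In

In is in period 5, group 13; Sb is in period 5, group 15; I is in period 5, group 17; Xe is in period 5, group 18.
Across a period the outer electron is held more tightly (higher IE₁); down a group it sits in a higher shell, more shielded, and comes off more easily.
All lie in period 5, so first ionization energy increases left to right.
So from highest to lowest: Xe > I > Sb > In.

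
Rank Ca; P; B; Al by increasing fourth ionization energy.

P < Ca < Al < B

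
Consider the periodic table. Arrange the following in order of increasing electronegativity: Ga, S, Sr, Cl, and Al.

Smaller atoms with higher effective nuclear charge are more electronegative.
Neither a single period nor a single group — weigh both effects.
Al > Sr: relative to Sr, both the across-period and down-group shifts push Al's electronegativity up.
Ga > Al: this pair runs against the simple trend — see the exception note.
S > Ga: both effects reinforce here, so S is clearly the higher of the two.
Cl > S: Cl lies to the right of S in period 3, so the across-period effect alone puts Cl higher.
Note the exception: Ga has a higher electronegativity than Al, contrary to the simple trend — poor shielding by filled d (and f) subshells raises the heavier element's effective nuclear charge more than the simple down-group trend predicts.
Tabulated electronegativity (Pauling): Al 1.61, S 2.58, Cl 3.16, Ga 1.81, Sr 0.95.
So from lowest to highest: Sr < Al < Ga < S < Cl.

Sr, Al, Ga, S, Cl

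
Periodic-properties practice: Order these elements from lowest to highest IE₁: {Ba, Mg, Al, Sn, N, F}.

Ba < Al < Sn < Mg < N < F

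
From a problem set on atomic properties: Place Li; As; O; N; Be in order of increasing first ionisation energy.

Li < Be < As < O < N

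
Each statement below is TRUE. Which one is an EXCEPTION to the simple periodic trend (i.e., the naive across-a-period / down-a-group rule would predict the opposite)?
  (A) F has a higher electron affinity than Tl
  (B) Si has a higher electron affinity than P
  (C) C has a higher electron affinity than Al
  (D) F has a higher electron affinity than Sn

(B)

The general trend: electron affinity increases across a period and decreases down a group.
(A) F (period 2, group 17) vs Tl (period 6, group 13): the stated order agrees with the simple trend.
(B) Si (period 3, group 14) vs P (period 3, group 15): the stated order contradicts the simple trend.
(C) C (period 2, group 14) vs Al (period 3, group 13): the stated order agrees with the simple trend.
(D) F (period 2, group 17) vs Sn (period 5, group 14): the stated order agrees with the simple trend.
The exception is (B): adding an electron to P's half-filled 3p³ is unfavourable, so Si (3p²) has the more exothermic EA.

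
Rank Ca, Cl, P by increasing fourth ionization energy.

P < Cl < Ca

IE_4 is the cost of taking one more electron from the +3 cation: Ca³⁺ is already 1 electron into the core; Cl³⁺ still has 4 valence electrons; P³⁺ still has 2 valence electrons.
Breaking into a closed-shell core is much more expensive than removing a leftover valence electron — Ca has the largest IE_4 here.
Valence configurations: Cl³⁺ [Ne]3s²3p², P³⁺ [Ne]3s².
Approximate IE_4 values (kJ/mol): Ca 6491, Cl 5159, P 4964.
Hence IE_4: P < Cl < Ca.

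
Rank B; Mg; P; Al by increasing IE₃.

Al, P, B, Mg

After 2 electrons have been removed, what remains? B²⁺ still has 1 valence electron; Mg²⁺ is the bare [Ne] core; P²⁺ still has 3 valence electrons; Al²⁺ still has 1 valence electron.
Breaking into a closed-shell core is much more expensive than removing a leftover valence electron — Mg has the largest IE_3 here.
Valence configurations: B²⁺ [He]2s¹, P²⁺ [Ne]3s²3p¹, Al²⁺ [Ne]3s¹.
Tabulated IE_3 (kJ/mol): B 3660, Mg 7733, P 2914, Al 2745.
Hence IE_3: Al < P < B < Mg.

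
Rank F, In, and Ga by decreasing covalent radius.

In > Ga > F

F is in period 2, group 17; Ga is in period 4, group 13; In is in period 5, group 13.
Atomic radius shrinks across a period as nuclear charge pulls the same shell inward, and grows down a group as new shells are added.
Neither a single period nor a single group — weigh both effects.
Ga > F: both effects reinforce here, so Ga is clearly the larger of the two.
In > Ga: In sits below Ga in group 13, so the down-group effect alone puts In larger.
Approximate values (pm): F 64, Ga 124, In 142.
So from largest to smallest: In > Ga > F.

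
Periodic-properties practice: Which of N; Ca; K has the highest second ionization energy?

Consider each +1 ion: N⁺ still has 4 valence electrons; Ca⁺ still has 1 valence electron; K⁺ is the bare [Ar] core.
Pulling an electron out of a noble-gas core costs far more than removing a remaining valence electron, so K sits at the high end of IE_2.
Valence configurations: N⁺ [He]2s²2p², Ca⁺ [Ar]4s¹.
Tabulated IE_2 (kJ/mol): N 2856, Ca 1145, K 3052.
Putting it together, IE_2: Ca < N < K.

K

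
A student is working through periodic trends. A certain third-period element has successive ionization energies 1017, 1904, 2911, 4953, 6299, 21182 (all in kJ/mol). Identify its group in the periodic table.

Look for the largest jump between consecutive ionization energies: IE6/IE5 ≈ 3.4, far larger than any earlier ratio.
That jump marks the point where a core electron is being removed. So the atom has 5 valence electrons.
A main-group element with 5 valence electrons is in group 15.

Group 15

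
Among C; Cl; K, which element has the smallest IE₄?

IE_4 is the cost of taking one more electron from the +3 cation: C³⁺ still has 1 valence electron; Cl³⁺ still has 4 valence electrons; K³⁺ is already 2 electrons into the core.
Usually core removal costs more than valence removal, but here the competition is close: a tightly held n=2 valence electron can cost more to remove than an n=3 core electron, so the actual values have to decide it.
Valence configurations: C³⁺ [He]2s¹, Cl³⁺ [Ne]3s²3p².
Tabulated IE_4 (kJ/mol): C 6223, Cl 5159, K 5877.
Hence IE_4: Cl < K < C.

Cl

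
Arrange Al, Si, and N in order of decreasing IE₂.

N > Al > Si

After 1 electron has been removed, what remains? Al⁺ still has 2 valence electrons; Si⁺ still has 3 valence electrons; N⁺ still has 4 valence electrons.
All are still removing valence electrons, so compare the +1 ions as you would atoms: IE_2 generally rises across a period (higher Z_eff) and falls down a group (larger shell), subject to the usual subshell exceptions.
Valence configurations: Al⁺ [Ne]3s², Si⁺ [Ne]3s²3p¹, N⁺ [He]2s²2p².
Si⁺ loses a lone 3p electron whereas Al⁺ must break into a filled 3s² pair, so IE_2(Al) > IE_2(Si) even though Si has the higher nuclear charge.
Tabulated IE_2 (kJ/mol): Al 1817, Si 1577, N 2856.
Hence IE_2: Si < Al < N.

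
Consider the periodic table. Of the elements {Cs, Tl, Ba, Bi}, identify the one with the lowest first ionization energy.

Cs

Cs is in period 6, group 1; Ba is in period 6, group 2; Tl is in period 6, group 13; Bi is in period 6, group 15.
IE₁ increases left→right with effective nuclear charge and decreases top→bottom as the valence shell moves farther out.
All lie in period 6, so first ionization energy increases left to right.
The lowest first ionization energy among these belongs to Cs.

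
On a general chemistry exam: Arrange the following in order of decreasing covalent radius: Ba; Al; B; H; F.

Ba > Al > B > F > H

H is in period 1, group 1; B is in period 2, group 13; F is in period 2, group 17; Al is in period 3, group 13; Ba is in period 6, group 2.
Moving right in a period, electrons are added to the same shell under a stronger nuclear pull, so atoms get smaller; moving down, a new shell is opened and atoms get larger.
Neither a single period nor a single group — weigh both effects.
F > H: period and group pull opposite ways; the down-group shift dominates (64 vs 32 pm).
B > F: B lies to the left of F in period 2, so the across-period effect alone puts B larger.
Al > B: Al sits below B in group 13, so the down-group effect alone puts Al larger.
Ba > Al: relative to Al, both the across-period and down-group shifts push Ba's atomic radius up.
For reference (pm): H 32, B 85, F 64, Al 126, Ba 196.
So from largest to smallest: Ba > Al > B > F > H.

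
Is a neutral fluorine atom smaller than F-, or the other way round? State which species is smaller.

Forming F- adds 1 electron to F. More electron–electron repulsion in the same shell, with unchanged nuclear charge, lets the cloud expand.
An anion is larger than its parent atom: F- > F.

F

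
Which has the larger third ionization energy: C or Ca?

Ca

IE_3 is the cost of taking one more electron from the +2 cation: C²⁺ still has 2 valence electrons; Ca²⁺ is the bare [Ar] core.
Pulling an electron out of a noble-gas core costs far more than removing a remaining valence electron, so Ca sits at the high end of IE_3.
The numbers (kJ/mol): C 4620, Ca 4912.
So the third ionization energies run C < Ca.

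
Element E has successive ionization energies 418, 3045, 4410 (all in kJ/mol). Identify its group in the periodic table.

Group 1

Look for the largest jump between consecutive ionization energies: IE2/IE1 ≈ 7.3, far larger than any earlier ratio.
That jump marks the point where a core electron is being removed. So the atom has 1 valence electron.
A main-group element with 1 valence electron is in group 1.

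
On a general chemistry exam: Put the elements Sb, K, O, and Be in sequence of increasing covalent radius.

Be is in period 2, group 2; O is in period 2, group 16; K is in period 4, group 1; Sb is in period 5, group 15.
Atomic radius shrinks across a period as nuclear charge pulls the same shell inward, and grows down a group as new shells are added.
Here both period and group differ, so the two effects have to be weighed against each other.
Be > O: both are in period 2; the period trend gives Be the larger value.
Sb > Be: the two effects oppose for this pair; the down-group effect wins (140 vs 102 pm).
K > Sb: period and group pull opposite ways; the across-period shift dominates (196 vs 140 pm).
Approximate values (pm): Be 102, O 63, K 196, Sb 140.
So from smallest to largest: O < Be < Sb < K.

O < Be < Sb < K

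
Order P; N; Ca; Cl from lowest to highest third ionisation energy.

P < Cl < N < Ca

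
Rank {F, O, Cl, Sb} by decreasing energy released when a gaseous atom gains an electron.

O is in period 2, group 16; F is in period 2, group 17; Cl is in period 3, group 17; Sb is in period 5, group 15.
Electron affinity generally becomes more exothermic across a period toward the halogens and less exothermic down a group.
Neither a single period nor a single group — weigh both effects.
O > Sb: relative to Sb, both the across-period and down-group shifts push O's electron affinity up.
F > O: F lies to the right of O in period 2, so the across-period effect alone puts F higher.
Cl > F: this pair runs against the simple trend — see the exception note.
Note the exception: Cl has a higher electron affinity than F, contrary to the simple trend — F's small 2p subshell makes the incoming electron feel strong e⁻–e⁻ repulsion, so Cl actually releases more energy on gaining an electron.
Tabulated electron affinity (kJ/mol): O 141, F 328, Cl 349, Sb 103.
So from highest to lowest: Cl > F > O > Sb.

Cl, F, O, Sb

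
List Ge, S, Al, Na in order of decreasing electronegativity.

S > Ge > Al > Na

Smaller atoms with higher effective nuclear charge are more electronegative.
Neither a single period nor a single group — weigh both effects.
Al > Na: both are in period 3; the period trend gives Al the larger value.
Ge > Al: period and group pull opposite ways; the across-period shift dominates (2.01 vs 1.61).
S > Ge: relative to Ge, both the across-period and down-group shifts push S's electronegativity up.
For reference (Pauling): Na 0.93, Al 1.61, S 2.58, Ge 2.01.
So from highest to lowest: S > Ge > Al > Na.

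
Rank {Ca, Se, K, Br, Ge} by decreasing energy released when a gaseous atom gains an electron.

K is in period 4, group 1; Ca is in period 4, group 2; Ge is in period 4, group 14; Se is in period 4, group 16; Br is in period 4, group 17.
EA tends to increase across a period and decrease down a group, though the pattern is less regular than for IE or radius.
All lie in period 4; the across-period trend (electron affinity increases left to right) applies, with the exception below.
Note the exception: K has a higher electron affinity than Ca, contrary to the simple trend — adding an electron to Ca (ns²) has to open a new, higher-energy np subshell, which is unfavourable.
For reference (kJ/mol): K 48, Ca 2, Ge 119, Se 195, Br 325.
So from highest to lowest: Br > Se > Ge > K > Ca.

Br > Se > Ge > K > Ca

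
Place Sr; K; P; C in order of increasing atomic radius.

C is in period 2, group 14; P is in period 3, group 15; K is in period 4, group 1; Sr is in period 5, group 2.
Moving right in a period, electrons are added to the same shell under a stronger nuclear pull, so atoms get smaller; moving down, a new shell is opened and atoms get larger.
These span different periods and groups, so the two trends combine.
P > C: period and group pull opposite ways; the down-group shift dominates (111 vs 75 pm).
Sr > P: relative to P, both the across-period and down-group shifts push Sr's atomic radius up.
K > Sr: the two effects oppose for this pair; the across-period effect wins (196 vs 185 pm).
Approximate values (pm): C 75, P 111, K 196, Sr 185.
So from smallest to largest: C < P < Sr < K.

C < P < Sr < K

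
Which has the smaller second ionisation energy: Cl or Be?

Be

After 1 electron has been removed, what remains? Cl⁺ still has 6 valence electrons; Be⁺ still has 1 valence electron.
All are still removing valence electrons, so compare the +1 ions as you would atoms: IE_2 generally rises across a period (higher Z_eff) and falls down a group (larger shell), subject to the usual subshell exceptions.
Valence configurations: Cl⁺ [Ne]3s²3p⁴, Be⁺ [He]2s¹.
Approximate IE_2 values (kJ/mol): Cl 2298, Be 1757.
So the second ionization energies run Be < Cl.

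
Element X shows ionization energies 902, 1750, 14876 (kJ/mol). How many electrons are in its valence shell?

Look for the largest jump between consecutive ionization energies: IE3/IE2 ≈ 8.5, far larger than any earlier ratio.
That jump marks the point where a core electron is being removed. So the atom has 2 valence electrons.

2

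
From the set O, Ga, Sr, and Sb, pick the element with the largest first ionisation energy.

O is in period 2, group 16; Ga is in period 4, group 13; Sr is in period 5, group 2; Sb is in period 5, group 15.
First ionization energy rises across a period (greater Z_eff holds electrons more tightly) and falls down a group (valence electrons are farther from the nucleus).
Neither a single period nor a single group — weigh both effects.
Ga > Sr: both effects reinforce here, so Ga is clearly the higher of the two.
Sb > Ga: the two effects oppose for this pair; the across-period effect wins (831 vs 579 kJ/mol).
O > Sb: relative to Sb, both the across-period and down-group shifts push O's first ionization energy up.
Tabulated first ionization energy (kJ/mol): O 1314, Ga 579, Sr 550, Sb 831.
The largest first ionisation energy among these belongs to O.

O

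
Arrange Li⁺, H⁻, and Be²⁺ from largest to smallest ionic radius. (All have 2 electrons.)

All of these have 2 electrons, so size is governed by nuclear charge alone: the more protons, the stronger the pull on the same electron cloud, and the smaller the ion.
Nuclear charges: Be²⁺ (Z=4), Li⁺ (Z=3), H⁻ (Z=1).
Largest to smallest: H⁻ > Li⁺ > Be²⁺.

H⁻, Li⁺, Be²⁺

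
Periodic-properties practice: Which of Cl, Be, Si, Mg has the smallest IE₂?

IE_2 is the cost of taking one more electron from the +1 cation: Cl⁺ still has 6 valence electrons; Be⁺ still has 1 valence electron; Si⁺ still has 3 valence electrons; Mg⁺ still has 1 valence electron.
All are still removing valence electrons, so compare the +1 ions as you would atoms: IE_2 generally rises across a period (higher Z_eff) and falls down a group (larger shell), subject to the usual subshell exceptions.
Valence configurations: Cl⁺ [Ne]3s²3p⁴, Be⁺ [He]2s¹, Si⁺ [Ne]3s²3p¹, Mg⁺ [Ne]3s¹.
Tabulated IE_2 (kJ/mol): Cl 2298, Be 1757, Si 1577, Mg 1451.
Putting it together, IE_2: Mg < Si < Be < Cl.

Mg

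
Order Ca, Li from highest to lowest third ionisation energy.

Consider each +2 ion: Ca²⁺ is the bare [Ar] core; Li²⁺ is already 1 electron into the core.
All of these are removing an electron from a noble-gas core or deeper; the smaller core (lower principal quantum number) is held far more tightly, and within a period the higher nuclear charge binds the same core more tightly.
Approximate IE_3 values (kJ/mol): Ca 4912, Li 11815.
Putting it together, IE_3: Ca < Li.

Li > Ca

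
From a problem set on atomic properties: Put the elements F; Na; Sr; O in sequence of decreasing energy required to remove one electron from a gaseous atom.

O is in period 2, group 16; F is in period 2, group 17; Na is in period 3, group 1; Sr is in period 5, group 2.
IE₁ increases left→right with effective nuclear charge and decreases top→bottom as the valence shell moves farther out.
Neither a single period nor a single group — weigh both effects.
Sr > Na: the two effects oppose for this pair; the across-period effect wins (550 vs 496 kJ/mol).
O > Sr: both effects reinforce here, so O is clearly the higher of the two.
F > O: F lies to the right of O in period 2, so the across-period effect alone puts F higher.
Tabulated first ionization energy (kJ/mol): O 1314, F 1681, Na 496, Sr 550.
So from highest to lowest: F > O > Sr > Na.

F, O, Sr, Na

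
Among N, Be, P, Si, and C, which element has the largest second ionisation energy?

N

Consider each +1 ion: N⁺ still has 4 valence electrons; Be⁺ still has 1 valence electron; P⁺ still has 4 valence electrons; Si⁺ still has 3 valence electrons; C⁺ still has 3 valence electrons.
All are still removing valence electrons, so compare the +1 ions as you would atoms: IE_2 generally rises across a period (higher Z_eff) and falls down a group (larger shell), subject to the usual subshell exceptions.
Valence configurations: N⁺ [He]2s²2p², Be⁺ [He]2s¹, P⁺ [Ne]3s²3p², Si⁺ [Ne]3s²3p¹, C⁺ [He]2s²2p¹.
The numbers (kJ/mol): N 2856, Be 1757, P 1907, Si 1577, C 2353.
Overall IE_2 order: Si < Be < P < C < N.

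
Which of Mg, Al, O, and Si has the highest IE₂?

O

After 1 electron has been removed, what remains? Mg⁺ still has 1 valence electron; Al⁺ still has 2 valence electrons; O⁺ still has 5 valence electrons; Si⁺ still has 3 valence electrons.
All are still removing valence electrons, so compare the +1 ions as you would atoms: IE_2 generally rises across a period (higher Z_eff) and falls down a group (larger shell), subject to the usual subshell exceptions.
Valence configurations: Mg⁺ [Ne]3s¹, Al⁺ [Ne]3s², O⁺ [He]2s²2p³, Si⁺ [Ne]3s²3p¹.
Si⁺ loses a lone 3p electron whereas Al⁺ must break into a filled 3s² pair, so IE_2(Al) > IE_2(Si) even though Si has the higher nuclear charge.
Tabulated IE_2 (kJ/mol): Mg 1451, Al 1817, O 3388, Si 1577.
So the second ionization energies run Mg < Si < Al < O.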